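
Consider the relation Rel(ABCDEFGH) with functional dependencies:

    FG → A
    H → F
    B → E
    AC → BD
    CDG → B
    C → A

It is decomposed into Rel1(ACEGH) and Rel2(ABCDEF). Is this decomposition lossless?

No

Common attributes: Rel1 ∩ Rel2 = {ACE}.
Closure of {ACE}: AC → BD applies, adding BD. So (ACE)⁺ = {ABCDE}.
The closure contains neither all of Rel1 = {ACEGH} nor all of Rel2 = {ABCDEF}, so the common attributes are not a superkey of either fragment. The join is lossy.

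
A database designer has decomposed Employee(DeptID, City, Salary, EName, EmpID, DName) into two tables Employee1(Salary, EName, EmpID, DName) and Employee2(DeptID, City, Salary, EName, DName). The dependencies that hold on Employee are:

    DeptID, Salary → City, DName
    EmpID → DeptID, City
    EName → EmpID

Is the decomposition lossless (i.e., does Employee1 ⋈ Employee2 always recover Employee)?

Common attributes: Employee1 ∩ Employee2 = {Salary, EName, DName}.
Closure of {Salary, EName, DName}: EName → EmpID applies, adding EmpID; EmpID → DeptID, City applies, adding DeptID, City. So (Salary, EName, DName)⁺ = {DeptID, City, Salary, EName, EmpID, DName}.
This closure contains every attribute of Employee1, so Employee1 ∩ Employee2 → Employee1. The join is lossless.

Yes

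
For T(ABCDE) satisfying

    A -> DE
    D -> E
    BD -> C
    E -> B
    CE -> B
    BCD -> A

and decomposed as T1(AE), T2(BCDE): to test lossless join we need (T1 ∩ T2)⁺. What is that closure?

T1 ∩ T2 = {E}.
E → B applies, adding B
Closure: {BE}.

BE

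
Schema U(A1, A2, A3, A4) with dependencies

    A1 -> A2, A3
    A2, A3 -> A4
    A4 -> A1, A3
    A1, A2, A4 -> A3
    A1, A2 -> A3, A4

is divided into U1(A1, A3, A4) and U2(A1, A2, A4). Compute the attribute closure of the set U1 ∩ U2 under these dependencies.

A1, A2, A3, A4

U1 ∩ U2 = {A1, A4}.
A1 → A2, A3 applies, adding A2, A3
Closure: {A1, A2, A3, A4}.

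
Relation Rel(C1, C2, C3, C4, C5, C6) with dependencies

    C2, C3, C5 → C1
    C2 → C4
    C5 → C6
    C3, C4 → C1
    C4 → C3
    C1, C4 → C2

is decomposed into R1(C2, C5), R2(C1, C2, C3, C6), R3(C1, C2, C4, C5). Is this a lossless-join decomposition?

Chase test. Columns are C1, C2, C3, C4, C5, C6; row i has aⱼ where attribute j ∈ Ri, else bᵢⱼ.
Initial tableau (one row per fragment):
  row 1: b11 a2 b13 b14 a5 b16
  row 2: a1 a2 a3 b24 b25 a6
  row 3: a1 a2 b33 a4 a5 b36
Rows 1 and 2 agree on C2; apply C2→C4 and equate their C4 entries.
Rows 1 and 3 agree on C2; apply C2→C4 and equate their C4 entries.
Rows 1 and 3 agree on C5; apply C5→C6 and equate their C6 entries.
Rows 1 and 2 agree on C4; apply C4→C3 and equate their C3 entries.
Rows 1 and 3 agree on C4; apply C4→C3 and equate their C3 entries.
Rows 1 and 3 agree on C2, C3, C5; apply C2, C3, C5→C1 and equate their C1 entries.
No row becomes fully distinguished — the join is lossy.

No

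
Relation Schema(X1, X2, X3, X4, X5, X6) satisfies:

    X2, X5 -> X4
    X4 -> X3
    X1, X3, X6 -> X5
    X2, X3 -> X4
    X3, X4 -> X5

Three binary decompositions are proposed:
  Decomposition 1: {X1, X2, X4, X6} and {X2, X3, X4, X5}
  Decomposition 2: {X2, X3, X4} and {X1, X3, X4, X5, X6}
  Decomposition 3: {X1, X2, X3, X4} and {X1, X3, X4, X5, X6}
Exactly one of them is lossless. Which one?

Decomposition 1: common = {X2, X4}, closure = {X2, X3, X4, X5} → lossless.
Decomposition 2: common = {X3, X4}, closure = {X3, X4, X5} → lossy.
Decomposition 3: common = {X1, X3, X4}, closure = {X1, X3, X4, X5} → lossy.

Decomposition 1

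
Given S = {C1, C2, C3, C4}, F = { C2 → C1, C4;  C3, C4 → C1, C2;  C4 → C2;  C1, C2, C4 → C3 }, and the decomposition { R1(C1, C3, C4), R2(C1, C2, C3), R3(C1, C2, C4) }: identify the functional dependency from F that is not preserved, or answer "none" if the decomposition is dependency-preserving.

C2 → C1, C4 lies within R3.
C3, C4 → C1, C2: restricted closure across fragments reaches C1, C2.
C4 → C2 lies within R3.
C1, C2, C4 → C3: restricted closure across fragments reaches C3.
Every dependency is enforceable on the fragments, so the decomposition is dependency-preserving.

none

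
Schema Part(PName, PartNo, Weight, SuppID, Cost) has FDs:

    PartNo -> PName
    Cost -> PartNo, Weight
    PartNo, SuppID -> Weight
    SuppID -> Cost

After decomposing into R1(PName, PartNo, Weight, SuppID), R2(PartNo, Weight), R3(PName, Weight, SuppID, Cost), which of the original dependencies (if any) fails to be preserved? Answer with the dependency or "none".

Cost -> PartNo, Weight

Check Cost → PartNo, Weight: no single fragment contains all of {PartNo, Weight, Cost}, and the restricted closure of {Cost} across the fragments never reaches {PartNo, Weight}.
PartNo → PName is preserved.
PartNo, SuppID → Weight is preserved.
SuppID → Cost is preserved.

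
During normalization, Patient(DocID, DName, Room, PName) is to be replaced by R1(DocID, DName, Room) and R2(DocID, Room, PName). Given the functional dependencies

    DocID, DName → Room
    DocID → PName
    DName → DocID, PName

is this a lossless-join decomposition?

Yes

Common attributes: R1 ∩ R2 = {DocID, Room}.
Closure of {DocID, Room}: DocID → PName applies, adding PName. So (DocID, Room)⁺ = {DocID, Room, PName}.
This closure contains every attribute of R2, so R1 ∩ R2 → R2. The join is lossless.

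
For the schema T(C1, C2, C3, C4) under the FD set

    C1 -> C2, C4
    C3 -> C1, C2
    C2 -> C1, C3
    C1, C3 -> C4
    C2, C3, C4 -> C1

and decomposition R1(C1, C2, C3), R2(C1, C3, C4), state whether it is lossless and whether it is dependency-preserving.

lossless and dependency-preserving

Lossless test: (C1, C3)⁺ = {C1, C2, C3, C4}, which contains all of one fragment — lossless.
Dependency preservation: C1 → C2, C4; C2, C3, C4 → C1 are not contained in any single fragment, but the restricted closure of each left-hand side across the fragments still reaches the right-hand side; the remaining FDs each lie inside some fragment. All dependencies are preserved.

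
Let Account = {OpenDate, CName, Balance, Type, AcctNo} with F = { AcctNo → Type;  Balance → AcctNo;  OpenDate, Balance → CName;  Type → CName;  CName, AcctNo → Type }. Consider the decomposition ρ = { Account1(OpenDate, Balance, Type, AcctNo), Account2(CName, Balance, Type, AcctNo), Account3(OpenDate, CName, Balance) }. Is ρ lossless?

Chase test. Columns are OpenDate, CName, Balance, Type, AcctNo; row i has aⱼ where attribute j ∈ Accounti, else bᵢⱼ.
Initial tableau (one row per fragment):
  row 1: a1 b12 a3 a4 a5
  row 2: b21 a2 a3 a4 a5
  row 3: a1 a2 a3 b34 b35
Rows 1 and 3 agree on Balance; apply Balance→AcctNo and equate their AcctNo entries.
Rows 1 and 3 agree on OpenDate, Balance; apply OpenDate, Balance→CName and equate their CName entries.
Rows 1 and 3 agree on CName, AcctNo; apply CName, AcctNo→Type and equate their Type entries.
Row 1 is now all distinguished symbols — the join is lossless.

Yes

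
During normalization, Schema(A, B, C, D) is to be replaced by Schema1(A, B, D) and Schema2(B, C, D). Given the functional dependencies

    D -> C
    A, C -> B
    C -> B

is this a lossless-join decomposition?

Common attributes: Schema1 ∩ Schema2 = {B, D}.
Closure of {B, D}: D → C applies, adding C. So (B, D)⁺ = {B, C, D}.
This closure contains every attribute of Schema2, so Schema1 ∩ Schema2 → Schema2. The join is lossless.

Yes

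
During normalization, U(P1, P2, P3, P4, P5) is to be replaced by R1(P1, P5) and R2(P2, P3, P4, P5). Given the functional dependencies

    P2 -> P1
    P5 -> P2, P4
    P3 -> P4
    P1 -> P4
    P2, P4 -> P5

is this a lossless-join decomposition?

Yes

Common attributes: R1 ∩ R2 = {P5}.
Closure of {P5}: P5 → P2, P4 applies, adding P2, P4; P2 → P1 applies, adding P1. So (P5)⁺ = {P1, P2, P4, P5}.
This closure contains every attribute of R1, so R1 ∩ R2 → R1. The join is lossless.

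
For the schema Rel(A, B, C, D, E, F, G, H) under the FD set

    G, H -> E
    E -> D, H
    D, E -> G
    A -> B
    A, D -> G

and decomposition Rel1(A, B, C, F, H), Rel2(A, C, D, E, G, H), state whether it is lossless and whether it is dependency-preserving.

lossy but dependency-preserving

Lossless test: (A, C, H)⁺ = {A, B, C, H}, which is a superkey of neither fragment — lossy.
Dependency preservation: every FD's attributes lie within a single fragment, so each can be enforced locally — preserved.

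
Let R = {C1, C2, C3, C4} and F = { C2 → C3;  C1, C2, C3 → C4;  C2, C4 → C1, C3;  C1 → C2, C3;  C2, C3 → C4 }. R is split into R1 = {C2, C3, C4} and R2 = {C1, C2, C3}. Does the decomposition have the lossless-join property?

Common attributes: R1 ∩ R2 = {C2, C3}.
Closure of {C2, C3}: C2, C3 → C4 applies, adding C4; C2, C4 → C1, C3 applies, adding C1. So (C2, C3)⁺ = {C1, C2, C3, C4}.
This closure contains every attribute of R1, so R1 ∩ R2 → R1. The join is lossless.

Yes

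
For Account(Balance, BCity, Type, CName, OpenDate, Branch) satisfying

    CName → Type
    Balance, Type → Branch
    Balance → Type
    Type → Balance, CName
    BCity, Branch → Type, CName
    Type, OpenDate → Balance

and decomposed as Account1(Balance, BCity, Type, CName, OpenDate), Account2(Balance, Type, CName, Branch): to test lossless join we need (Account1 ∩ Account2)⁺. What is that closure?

Account1 ∩ Account2 = {Balance, Type, CName}.
Balance, Type → Branch applies, adding Branch
Closure: {Balance, Type, CName, Branch}.

Balance, Type, CName, Branch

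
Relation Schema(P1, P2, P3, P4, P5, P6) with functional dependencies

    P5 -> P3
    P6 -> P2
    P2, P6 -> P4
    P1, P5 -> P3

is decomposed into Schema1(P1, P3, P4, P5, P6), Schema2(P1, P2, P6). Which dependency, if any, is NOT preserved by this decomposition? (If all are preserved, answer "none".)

none

P5 → P3 lies within Schema1.
P6 → P2 lies within Schema2.
P2, P6 → P4: restricted closure across fragments reaches P4.
P1, P5 → P3 lies within Schema1.
Every dependency is enforceable on the fragments, so the decomposition is dependency-preserving.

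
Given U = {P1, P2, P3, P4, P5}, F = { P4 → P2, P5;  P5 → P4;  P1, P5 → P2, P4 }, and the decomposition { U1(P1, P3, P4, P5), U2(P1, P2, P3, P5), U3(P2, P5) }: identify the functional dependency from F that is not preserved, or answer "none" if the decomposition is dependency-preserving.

none

P4 → P2, P5: restricted closure across fragments reaches P2, P5.
P5 → P4 lies within U1.
P1, P5 → P2, P4: restricted closure across fragments reaches P2, P4.
Every dependency is enforceable on the fragments, so the decomposition is dependency-preserving.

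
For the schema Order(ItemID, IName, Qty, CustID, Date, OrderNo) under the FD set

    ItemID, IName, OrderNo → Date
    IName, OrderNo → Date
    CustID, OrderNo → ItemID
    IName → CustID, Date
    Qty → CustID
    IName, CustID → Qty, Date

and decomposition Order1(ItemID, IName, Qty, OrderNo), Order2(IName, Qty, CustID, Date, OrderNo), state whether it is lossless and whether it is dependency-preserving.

lossless but not dependency-preserving

Lossless test: (IName, Qty, OrderNo)⁺ = {ItemID, IName, Qty, CustID, Date, OrderNo}, which contains all of one fragment — lossless.
Dependency preservation: the restricted closure of {CustID, OrderNo} across the fragments never reaches {ItemID}, so CustID, OrderNo → ItemID cannot be enforced without a join — not preserved.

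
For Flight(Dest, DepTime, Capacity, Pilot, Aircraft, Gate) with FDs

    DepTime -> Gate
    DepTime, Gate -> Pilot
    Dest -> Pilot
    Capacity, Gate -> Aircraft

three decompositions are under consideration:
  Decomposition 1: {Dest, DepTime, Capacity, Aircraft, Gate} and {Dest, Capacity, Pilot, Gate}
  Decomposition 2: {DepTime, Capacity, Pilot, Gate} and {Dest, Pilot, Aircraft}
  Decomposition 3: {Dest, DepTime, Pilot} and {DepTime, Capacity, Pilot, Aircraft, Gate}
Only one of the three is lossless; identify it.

Decomposition 1

Decomposition 1: common = {Dest, Capacity, Gate}, closure = {Dest, Capacity, Pilot, Aircraft, Gate} → lossless.
Decomposition 2: common = {Pilot}, closure = {Pilot} → lossy.
Decomposition 3: common = {DepTime, Pilot}, closure = {DepTime, Pilot, Gate} → lossy.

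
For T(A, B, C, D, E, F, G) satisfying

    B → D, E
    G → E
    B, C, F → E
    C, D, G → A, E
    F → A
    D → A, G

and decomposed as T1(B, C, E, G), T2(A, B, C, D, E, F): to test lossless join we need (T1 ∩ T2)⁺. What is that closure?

A, B, C, D, E, G

T1 ∩ T2 = {B, C, E}.
B → D, E applies, adding D
D → A, G applies, adding A, G
Closure: {A, B, C, D, E, G}.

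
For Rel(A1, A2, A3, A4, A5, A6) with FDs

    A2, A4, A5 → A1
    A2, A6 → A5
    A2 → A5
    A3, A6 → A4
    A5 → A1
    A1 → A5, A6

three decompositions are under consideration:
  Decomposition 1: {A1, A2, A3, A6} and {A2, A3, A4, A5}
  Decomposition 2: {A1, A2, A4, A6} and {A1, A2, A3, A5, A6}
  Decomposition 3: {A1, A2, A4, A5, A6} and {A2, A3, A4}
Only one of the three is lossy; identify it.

Decomposition 2

Decomposition 1: common = {A2, A3}, closure = {A1, A2, A3, A4, A5, A6} → lossless.
Decomposition 2: common = {A1, A2, A6}, closure = {A1, A2, A5, A6} → lossy.
Decomposition 3: common = {A2, A4}, closure = {A1, A2, A4, A5, A6} → lossless.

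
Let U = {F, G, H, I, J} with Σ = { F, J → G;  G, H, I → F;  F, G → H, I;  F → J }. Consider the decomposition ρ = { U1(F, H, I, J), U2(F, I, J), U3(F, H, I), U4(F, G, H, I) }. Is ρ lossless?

Chase test. Columns are F, G, H, I, J; row i has aⱼ where attribute j ∈ Ui, else bᵢⱼ.
Initial tableau (one row per fragment):
  row 1: a1 b12 a3 a4 a5
  row 2: a1 b22 b23 a4 a5
  row 3: a1 b32 a3 a4 b35
  row 4: a1 a2 a3 a4 b45
Rows 1 and 2 agree on F, J; apply F, J→G and equate their G entries.
Rows 1 and 2 agree on F, G; apply F, G→H, I and equate their H, I entries.
Rows 1 and 3 agree on F; apply F→J and equate their J entries.
Rows 1 and 4 agree on F; apply F→J and equate their J entries.
Rows 1 and 3 agree on F, J; apply F, J→G and equate their G entries.
Rows 1 and 4 agree on F, J; apply F, J→G and equate their G entries.
Row 1 is now all distinguished symbols — the join is lossless.

Yes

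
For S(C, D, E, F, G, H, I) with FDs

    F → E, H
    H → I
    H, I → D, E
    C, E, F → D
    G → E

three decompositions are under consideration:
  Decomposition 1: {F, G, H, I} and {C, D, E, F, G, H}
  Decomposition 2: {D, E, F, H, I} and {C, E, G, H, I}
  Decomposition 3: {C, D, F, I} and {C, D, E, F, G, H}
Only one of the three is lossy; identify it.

Decomposition 1: common = {F, G, H}, closure = {D, E, F, G, H, I} → lossless.
Decomposition 2: common = {E, H, I}, closure = {D, E, H, I} → lossy.
Decomposition 3: common = {C, D, F}, closure = {C, D, E, F, H, I} → lossless.

Decomposition 2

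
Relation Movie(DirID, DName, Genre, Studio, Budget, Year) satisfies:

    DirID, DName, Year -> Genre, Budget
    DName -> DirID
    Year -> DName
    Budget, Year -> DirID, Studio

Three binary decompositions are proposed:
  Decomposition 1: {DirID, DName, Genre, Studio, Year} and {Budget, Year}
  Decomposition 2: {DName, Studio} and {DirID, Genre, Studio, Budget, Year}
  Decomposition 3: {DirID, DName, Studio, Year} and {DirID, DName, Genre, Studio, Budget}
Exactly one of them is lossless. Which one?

Decomposition 1: common = {Year}, closure = {DirID, DName, Genre, Studio, Budget, Year} → lossless.
Decomposition 2: common = {Studio}, closure = {Studio} → lossy.
Decomposition 3: common = {DirID, DName, Studio}, closure = {DirID, DName, Studio} → lossy.

Decomposition 1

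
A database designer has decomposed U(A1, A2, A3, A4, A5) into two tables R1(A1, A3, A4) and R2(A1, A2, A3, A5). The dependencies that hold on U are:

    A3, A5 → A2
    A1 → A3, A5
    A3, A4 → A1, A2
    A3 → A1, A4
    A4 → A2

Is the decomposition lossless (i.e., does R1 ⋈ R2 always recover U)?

Common attributes: R1 ∩ R2 = {A1, A3}.
Closure of {A1, A3}: A1 → A3, A5 applies, adding A5; A3 → A1, A4 applies, adding A4; A4 → A2 applies, adding A2. So (A1, A3)⁺ = {A1, A2, A3, A4, A5}.
This closure contains every attribute of R1, so R1 ∩ R2 → R1. The join is lossless.

Yes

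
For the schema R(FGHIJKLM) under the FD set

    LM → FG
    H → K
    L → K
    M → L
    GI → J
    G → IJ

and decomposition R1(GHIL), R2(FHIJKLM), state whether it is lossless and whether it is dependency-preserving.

Lossless test: (HIL)⁺ = {HIKL}, which is a superkey of neither fragment — lossy.
Dependency preservation: the restricted closure of {LM} across the fragments never reaches {FG}, so LM → FG cannot be enforced without a join — not preserved.

lossy and not dependency-preserving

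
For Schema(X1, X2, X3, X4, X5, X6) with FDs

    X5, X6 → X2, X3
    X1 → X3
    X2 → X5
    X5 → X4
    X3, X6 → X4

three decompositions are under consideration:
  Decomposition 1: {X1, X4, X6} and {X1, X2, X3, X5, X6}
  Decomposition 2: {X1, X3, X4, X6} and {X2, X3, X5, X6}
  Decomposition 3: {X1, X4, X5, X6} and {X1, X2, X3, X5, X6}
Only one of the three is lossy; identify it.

Decomposition 1: common = {X1, X6}, closure = {X1, X3, X4, X6} → lossless.
Decomposition 2: common = {X3, X6}, closure = {X3, X4, X6} → lossy.
Decomposition 3: common = {X1, X5, X6}, closure = {X1, X2, X3, X4, X5, X6} → lossless.

Decomposition 2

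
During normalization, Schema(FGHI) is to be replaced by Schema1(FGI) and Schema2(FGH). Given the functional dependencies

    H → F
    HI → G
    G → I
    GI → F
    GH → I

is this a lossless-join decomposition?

Yes

Common attributes: Schema1 ∩ Schema2 = {FG}.
Closure of {FG}: G → I applies, adding I. So (FG)⁺ = {FGI}.
This closure contains every attribute of Schema1, so Schema1 ∩ Schema2 → Schema1. The join is lossless.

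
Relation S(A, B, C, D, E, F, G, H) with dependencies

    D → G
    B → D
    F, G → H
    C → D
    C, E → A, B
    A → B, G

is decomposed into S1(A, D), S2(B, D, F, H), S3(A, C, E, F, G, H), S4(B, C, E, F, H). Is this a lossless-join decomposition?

Chase test. Columns are A, B, C, D, E, F, G, H; row i has aⱼ where attribute j ∈ Si, else bᵢⱼ.
Initial tableau (one row per fragment):
  row 1: a1 b12 b13 a4 b15 b16 b17 b18
  row 2: b21 a2 b23 a4 b25 a6 b27 a8
  row 3: a1 b32 a3 b34 a5 a6 a7 a8
  row 4: b41 a2 a3 b44 a5 a6 b47 a8
Rows 1 and 2 agree on D; apply D→G and equate their G entries.
Rows 2 and 4 agree on B; apply B→D and equate their D entries.
Rows 3 and 4 agree on C; apply C→D and equate their D entries.
Rows 3 and 4 agree on C, E; apply C, E→A, B and equate their A, B entries.
Rows 1 and 3 agree on A; apply A→B, G and equate their B, G entries.
Rows 1 and 4 agree on A; apply A→B, G and equate their B, G entries.
Row 3 is now all distinguished symbols — the join is lossless.

Yes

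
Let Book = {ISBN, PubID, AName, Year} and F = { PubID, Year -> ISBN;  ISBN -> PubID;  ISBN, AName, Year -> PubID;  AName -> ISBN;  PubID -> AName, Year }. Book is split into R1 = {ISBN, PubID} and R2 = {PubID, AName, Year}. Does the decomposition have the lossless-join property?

Common attributes: R1 ∩ R2 = {PubID}.
Closure of {PubID}: PubID → AName, Year applies, adding AName, Year; PubID, Year → ISBN applies, adding ISBN. So (PubID)⁺ = {ISBN, PubID, AName, Year}.
This closure contains every attribute of R1, so R1 ∩ R2 → R1. The join is lossless.

Yes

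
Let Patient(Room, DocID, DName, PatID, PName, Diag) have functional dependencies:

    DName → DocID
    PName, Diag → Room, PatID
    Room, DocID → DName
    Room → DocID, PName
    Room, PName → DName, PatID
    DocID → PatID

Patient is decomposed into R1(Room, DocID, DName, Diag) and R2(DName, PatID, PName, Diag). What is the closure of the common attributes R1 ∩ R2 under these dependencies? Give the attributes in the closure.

R1 ∩ R2 = {DName, Diag}.
DName → DocID applies, adding DocID
DocID → PatID applies, adding PatID
Closure: {DocID, DName, PatID, Diag}.

DocID, DName, PatID, Diag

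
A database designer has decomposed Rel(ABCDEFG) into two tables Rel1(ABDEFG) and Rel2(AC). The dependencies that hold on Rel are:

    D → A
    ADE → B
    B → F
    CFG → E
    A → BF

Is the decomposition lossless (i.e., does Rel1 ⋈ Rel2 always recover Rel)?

No

Common attributes: Rel1 ∩ Rel2 = {A}.
Closure of {A}: A → BF applies, adding BF. So (A)⁺ = {ABF}.
The closure contains neither all of Rel1 = {ABDEFG} nor all of Rel2 = {AC}, so the common attributes are not a superkey of either fragment. The join is lossy.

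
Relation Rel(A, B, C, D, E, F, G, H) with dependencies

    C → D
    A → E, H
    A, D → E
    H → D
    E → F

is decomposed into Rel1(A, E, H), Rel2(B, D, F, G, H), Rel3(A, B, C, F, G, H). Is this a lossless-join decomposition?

Chase test. Columns are A, B, C, D, E, F, G, H; row i has aⱼ where attribute j ∈ Reli, else bᵢⱼ.
Initial tableau (one row per fragment):
  row 1: a1 b12 b13 b14 a5 b16 b17 a8
  row 2: b21 a2 b23 a4 b25 a6 a7 a8
  row 3: a1 a2 a3 b34 b35 a6 a7 a8
Rows 1 and 3 agree on A; apply A→E, H and equate their E, H entries.
Rows 1 and 2 agree on H; apply H→D and equate their D entries.
Rows 1 and 3 agree on H; apply H→D and equate their D entries.
Rows 1 and 3 agree on E; apply E→F and equate their F entries.
Row 3 is now all distinguished symbols — the join is lossless.

Yes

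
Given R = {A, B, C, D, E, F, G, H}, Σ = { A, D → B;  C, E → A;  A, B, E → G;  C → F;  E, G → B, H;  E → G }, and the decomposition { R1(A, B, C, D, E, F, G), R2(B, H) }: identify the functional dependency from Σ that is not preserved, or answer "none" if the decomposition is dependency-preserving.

Check E, G → B, H: no single fragment contains all of {B, E, G, H}, and the restricted closure of {E, G} across the fragments never reaches {B, H}.
A, D → B is preserved.
C, E → A is preserved.
A, B, E → G is preserved.
C → F is preserved.
E → G is preserved.

E, G → B, H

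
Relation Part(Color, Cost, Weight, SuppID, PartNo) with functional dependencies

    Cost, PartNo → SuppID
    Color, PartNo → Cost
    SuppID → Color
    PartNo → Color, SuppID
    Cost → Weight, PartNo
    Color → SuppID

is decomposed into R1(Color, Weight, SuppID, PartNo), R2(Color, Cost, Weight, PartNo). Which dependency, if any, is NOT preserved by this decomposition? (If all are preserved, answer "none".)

none

Cost, PartNo → SuppID: restricted closure across fragments reaches SuppID.
Color, PartNo → Cost lies within R2.
SuppID → Color lies within R1.
PartNo → Color, SuppID lies within R1.
Cost → Weight, PartNo lies within R2.
Color → SuppID lies within R1.
Every dependency is enforceable on the fragments, so the decomposition is dependency-preserving.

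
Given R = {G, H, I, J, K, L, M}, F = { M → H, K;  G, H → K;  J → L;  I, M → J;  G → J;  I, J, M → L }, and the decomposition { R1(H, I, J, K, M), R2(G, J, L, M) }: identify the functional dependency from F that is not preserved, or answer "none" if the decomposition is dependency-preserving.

Check G, H → K: no single fragment contains all of {G, H, K}, and the restricted closure of {G, H} across the fragments never reaches {K}.
M → H, K is preserved.
J → L is preserved.
I, M → J is preserved.
G → J is preserved.
I, J, M → L is preserved.

G, H → K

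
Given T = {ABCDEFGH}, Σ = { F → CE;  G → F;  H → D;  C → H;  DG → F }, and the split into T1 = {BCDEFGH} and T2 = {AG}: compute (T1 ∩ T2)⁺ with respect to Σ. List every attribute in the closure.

CDEFGH

T1 ∩ T2 = {G}.
G → F applies, adding F
F → CE applies, adding CE
C → H applies, adding H
H → D applies, adding D
Closure: {CDEFGH}.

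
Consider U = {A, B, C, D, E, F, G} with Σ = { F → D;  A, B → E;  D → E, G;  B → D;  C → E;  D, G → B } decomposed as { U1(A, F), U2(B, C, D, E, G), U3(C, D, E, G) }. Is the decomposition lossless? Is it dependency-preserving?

lossy and not dependency-preserving

Lossless test (chase): Rows 2 and 3 agree on D, G; apply D, G→B and equate their B entries. No row becomes fully distinguished — the join is lossy.
Dependency preservation: the restricted closure of {F} across the fragments never reaches {D}, so F → D cannot be enforced without a join — not preserved.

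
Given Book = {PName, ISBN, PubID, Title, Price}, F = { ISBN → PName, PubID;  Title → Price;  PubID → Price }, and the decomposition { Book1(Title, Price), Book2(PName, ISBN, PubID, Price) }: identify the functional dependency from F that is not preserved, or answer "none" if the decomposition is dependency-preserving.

none

ISBN → PName, PubID lies within Book2.
Title → Price lies within Book1.
PubID → Price lies within Book2.
Every dependency is enforceable on the fragments, so the decomposition is dependency-preserving.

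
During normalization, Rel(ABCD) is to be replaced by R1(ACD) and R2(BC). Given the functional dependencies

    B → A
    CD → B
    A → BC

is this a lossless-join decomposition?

No

Common attributes: R1 ∩ R2 = {C}.
No dependency enlarges {C}, so (C)⁺ = {C}.
The closure contains neither all of R1 = {ACD} nor all of R2 = {BC}, so the common attributes are not a superkey of either fragment. The join is lossy.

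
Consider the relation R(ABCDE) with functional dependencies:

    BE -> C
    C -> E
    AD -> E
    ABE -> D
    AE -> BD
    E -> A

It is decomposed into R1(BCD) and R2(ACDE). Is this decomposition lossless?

Yes

Common attributes: R1 ∩ R2 = {CD}.
Closure of {CD}: C → E applies, adding E; E → A applies, adding A; AE → BD applies, adding B. So (CD)⁺ = {ABCDE}.
This closure contains every attribute of R1, so R1 ∩ R2 → R1. The join is lossless.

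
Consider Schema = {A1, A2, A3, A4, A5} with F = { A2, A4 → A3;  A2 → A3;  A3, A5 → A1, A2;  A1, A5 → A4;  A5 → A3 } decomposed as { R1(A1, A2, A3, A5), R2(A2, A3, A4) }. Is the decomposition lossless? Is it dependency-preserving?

Lossless test: (A2, A3)⁺ = {A2, A3}, which is a superkey of neither fragment — lossy.
Dependency preservation: the restricted closure of {A1, A5} across the fragments never reaches {A4}, so A1, A5 → A4 cannot be enforced without a join — not preserved.

lossy and not dependency-preserving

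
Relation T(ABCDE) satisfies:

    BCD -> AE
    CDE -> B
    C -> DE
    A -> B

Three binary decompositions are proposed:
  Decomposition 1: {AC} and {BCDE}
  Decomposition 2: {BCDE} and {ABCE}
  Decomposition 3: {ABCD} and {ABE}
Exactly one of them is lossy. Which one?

Decomposition 1: common = {C}, closure = {ABCDE} → lossless.
Decomposition 2: common = {BCE}, closure = {ABCDE} → lossless.
Decomposition 3: common = {AB}, closure = {AB} → lossy.

Decomposition 3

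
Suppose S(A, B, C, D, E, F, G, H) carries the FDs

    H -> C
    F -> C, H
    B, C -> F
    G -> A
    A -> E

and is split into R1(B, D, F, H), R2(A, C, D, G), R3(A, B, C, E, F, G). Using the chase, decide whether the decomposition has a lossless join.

Chase test. Columns are A, B, C, D, E, F, G, H; row i has aⱼ where attribute j ∈ Ri, else bᵢⱼ.
Initial tableau (one row per fragment):
  row 1: b11 a2 b13 a4 b15 a6 b17 a8
  row 2: a1 b22 a3 a4 b25 b26 a7 b28
  row 3: a1 a2 a3 b34 a5 a6 a7 b38
Rows 1 and 3 agree on F; apply F→C, H and equate their C, H entries.
Rows 2 and 3 agree on A; apply A→E and equate their E entries.
No row becomes fully distinguished — the join is lossy.

No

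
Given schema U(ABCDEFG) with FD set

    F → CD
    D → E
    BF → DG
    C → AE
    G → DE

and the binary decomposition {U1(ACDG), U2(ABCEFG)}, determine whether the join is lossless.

Yes

Common attributes: U1 ∩ U2 = {ACG}.
Closure of {ACG}: C → AE applies, adding E; G → DE applies, adding D. So (ACG)⁺ = {ACDEG}.
This closure contains every attribute of U1, so U1 ∩ U2 → U1. The join is lossless.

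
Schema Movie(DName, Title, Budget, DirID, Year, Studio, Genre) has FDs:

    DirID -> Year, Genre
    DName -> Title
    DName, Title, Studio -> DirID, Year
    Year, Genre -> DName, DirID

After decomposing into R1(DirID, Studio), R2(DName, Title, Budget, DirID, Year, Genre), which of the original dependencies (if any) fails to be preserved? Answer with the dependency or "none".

Check DName, Title, Studio → DirID, Year: no single fragment contains all of {DName, Title, DirID, Year, Studio}, and the restricted closure of {DName, Title, Studio} across the fragments never reaches {DirID, Year}.
DirID → Year, Genre is preserved.
DName → Title is preserved.
Year, Genre → DName, DirID is preserved.

DName, Title, Studio -> DirID, Year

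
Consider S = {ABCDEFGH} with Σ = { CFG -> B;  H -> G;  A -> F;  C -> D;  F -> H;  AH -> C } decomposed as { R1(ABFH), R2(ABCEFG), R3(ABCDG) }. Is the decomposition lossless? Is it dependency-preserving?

Lossless test (chase): Rows 1 and 3 agree on A; apply A→F and equate their F entries. Rows 2 and 3 agree on C; apply C→D and equate their D entries. Rows 1 and 2 agree on F; apply F→H and equate their H entries. Rows 1 and 3 agree on F; apply F→H and equate their H entries. Rows 1 and 2 agree on AH; apply AH→C and equate their C entries. Rows 1 and 2 agree on H; apply H→G and equate their G entries. Rows 1 and 2 agree on C; apply C→D and equate their D entries. Row 2 is now all distinguished symbols — the join is lossless.
Dependency preservation: the restricted closure of {H} across the fragments never reaches {G}, so H → G cannot be enforced without a join — not preserved.

lossless but not dependency-preserving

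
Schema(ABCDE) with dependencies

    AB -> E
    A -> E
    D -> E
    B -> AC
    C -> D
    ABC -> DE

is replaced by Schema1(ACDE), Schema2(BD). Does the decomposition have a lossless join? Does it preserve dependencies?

Lossless test: (D)⁺ = {DE}, which is a superkey of neither fragment — lossy.
Dependency preservation: the restricted closure of {B} across the fragments never reaches {AC}, so B → AC cannot be enforced without a join — not preserved.

lossy and not dependency-preserving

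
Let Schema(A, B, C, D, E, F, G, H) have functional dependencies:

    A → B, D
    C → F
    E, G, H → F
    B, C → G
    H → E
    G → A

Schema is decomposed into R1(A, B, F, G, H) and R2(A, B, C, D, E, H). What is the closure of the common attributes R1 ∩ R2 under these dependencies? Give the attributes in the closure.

A, B, D, E, H

R1 ∩ R2 = {A, B, H}.
A → B, D applies, adding D
H → E applies, adding E
Closure: {A, B, D, E, H}.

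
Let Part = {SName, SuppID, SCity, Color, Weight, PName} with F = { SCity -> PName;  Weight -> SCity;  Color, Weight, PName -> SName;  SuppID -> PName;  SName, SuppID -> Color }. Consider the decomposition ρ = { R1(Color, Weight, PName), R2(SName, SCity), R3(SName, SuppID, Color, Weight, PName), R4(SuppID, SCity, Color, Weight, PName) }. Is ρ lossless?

Chase test. Columns are SName, SuppID, SCity, Color, Weight, PName; row i has aⱼ where attribute j ∈ Ri, else bᵢⱼ.
Initial tableau (one row per fragment):
  row 1: b11 b12 b13 a4 a5 a6
  row 2: a1 b22 a3 b24 b25 b26
  row 3: a1 a2 b33 a4 a5 a6
  row 4: b41 a2 a3 a4 a5 a6
Rows 2 and 4 agree on SCity; apply SCity→PName and equate their PName entries.
Rows 1 and 3 agree on Weight; apply Weight→SCity and equate their SCity entries.
Rows 1 and 4 agree on Weight; apply Weight→SCity and equate their SCity entries.
Rows 1 and 3 agree on Color, Weight, PName; apply Color, Weight, PName→SName and equate their SName entries.
Rows 1 and 4 agree on Color, Weight, PName; apply Color, Weight, PName→SName and equate their SName entries.
Row 3 is now all distinguished symbols — the join is lossless.

Yes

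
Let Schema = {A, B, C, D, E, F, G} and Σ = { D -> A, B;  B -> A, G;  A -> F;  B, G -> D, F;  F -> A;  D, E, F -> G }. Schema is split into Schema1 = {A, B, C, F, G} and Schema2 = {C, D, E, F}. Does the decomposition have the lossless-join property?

Common attributes: Schema1 ∩ Schema2 = {C, F}.
Closure of {C, F}: F → A applies, adding A. So (C, F)⁺ = {A, C, F}.
The closure contains neither all of Schema1 = {A, B, C, F, G} nor all of Schema2 = {C, D, E, F}, so the common attributes are not a superkey of either fragment. The join is lossy.

No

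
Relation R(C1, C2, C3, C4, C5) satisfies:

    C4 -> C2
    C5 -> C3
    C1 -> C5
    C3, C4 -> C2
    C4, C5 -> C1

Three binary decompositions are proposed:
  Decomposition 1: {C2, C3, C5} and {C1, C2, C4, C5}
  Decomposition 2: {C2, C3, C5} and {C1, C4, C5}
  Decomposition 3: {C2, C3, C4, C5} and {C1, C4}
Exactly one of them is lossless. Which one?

Decomposition 1: common = {C2, C5}, closure = {C2, C3, C5} → lossless.
Decomposition 2: common = {C5}, closure = {C3, C5} → lossy.
Decomposition 3: common = {C4}, closure = {C2, C4} → lossy.

Decomposition 1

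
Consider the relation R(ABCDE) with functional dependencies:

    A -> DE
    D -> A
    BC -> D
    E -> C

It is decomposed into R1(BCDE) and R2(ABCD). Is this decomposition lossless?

Common attributes: R1 ∩ R2 = {BCD}.
Closure of {BCD}: D → A applies, adding A; A → DE applies, adding E. So (BCD)⁺ = {ABCDE}.
This closure contains every attribute of R1, so R1 ∩ R2 → R1. The join is lossless.

Yes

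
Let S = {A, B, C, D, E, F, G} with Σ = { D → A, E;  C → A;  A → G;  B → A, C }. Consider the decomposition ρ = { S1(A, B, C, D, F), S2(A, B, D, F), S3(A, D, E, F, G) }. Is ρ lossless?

Chase test. Columns are A, B, C, D, E, F, G; row i has aⱼ where attribute j ∈ Si, else bᵢⱼ.
Initial tableau (one row per fragment):
  row 1: a1 a2 a3 a4 b15 a6 b17
  row 2: a1 a2 b23 a4 b25 a6 b27
  row 3: a1 b32 b33 a4 a5 a6 a7
Rows 1 and 2 agree on D; apply D→A, E and equate their A, E entries.
Rows 1 and 3 agree on D; apply D→A, E and equate their A, E entries.
Rows 1 and 2 agree on A; apply A→G and equate their G entries.
Rows 1 and 3 agree on A; apply A→G and equate their G entries.
Rows 1 and 2 agree on B; apply B→A, C and equate their A, C entries.
Row 1 is now all distinguished symbols — the join is lossless.

Yes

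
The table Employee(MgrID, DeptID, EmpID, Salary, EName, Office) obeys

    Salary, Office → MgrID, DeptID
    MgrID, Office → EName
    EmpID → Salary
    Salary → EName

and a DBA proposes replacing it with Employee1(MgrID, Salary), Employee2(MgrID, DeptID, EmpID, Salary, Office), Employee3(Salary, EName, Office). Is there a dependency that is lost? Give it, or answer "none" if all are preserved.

Check MgrID, Office → EName: no single fragment contains all of {MgrID, EName, Office}, and the restricted closure of {MgrID, Office} across the fragments never reaches {EName}.
Salary, Office → MgrID, DeptID is preserved.
EmpID → Salary is preserved.
Salary → EName is preserved.

MgrID, Office → EName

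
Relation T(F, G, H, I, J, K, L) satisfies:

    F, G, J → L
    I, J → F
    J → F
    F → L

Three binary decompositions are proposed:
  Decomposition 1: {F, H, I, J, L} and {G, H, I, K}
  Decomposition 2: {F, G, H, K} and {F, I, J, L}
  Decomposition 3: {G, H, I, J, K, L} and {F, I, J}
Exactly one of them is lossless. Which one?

Decomposition 3

Decomposition 1: common = {H, I}, closure = {H, I} → lossy.
Decomposition 2: common = {F}, closure = {F, L} → lossy.
Decomposition 3: common = {I, J}, closure = {F, I, J, L} → lossless.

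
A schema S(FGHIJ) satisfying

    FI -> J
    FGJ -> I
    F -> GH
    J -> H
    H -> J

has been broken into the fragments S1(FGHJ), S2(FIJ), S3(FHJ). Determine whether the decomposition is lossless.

Yes

Chase test. Columns are FGHIJ; row i has aⱼ where attribute j ∈ Si, else bᵢⱼ.
Initial tableau (one row per fragment):
  row 1: a1 a2 a3 b14 a5
  row 2: a1 b22 b23 a4 a5
  row 3: a1 b32 a3 b34 a5
Rows 1 and 2 agree on F; apply F→GH and equate their GH entries.
Rows 1 and 3 agree on F; apply F→GH and equate their GH entries.
Rows 1 and 2 agree on FGJ; apply FGJ→I and equate their I entries.
Rows 1 and 3 agree on FGJ; apply FGJ→I and equate their I entries.
Row 1 is now all distinguished symbols — the join is lossless.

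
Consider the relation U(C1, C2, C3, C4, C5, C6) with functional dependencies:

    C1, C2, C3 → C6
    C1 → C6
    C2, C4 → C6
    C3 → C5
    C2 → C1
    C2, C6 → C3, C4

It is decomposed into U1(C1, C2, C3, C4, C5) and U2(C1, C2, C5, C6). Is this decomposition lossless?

Common attributes: U1 ∩ U2 = {C1, C2, C5}.
Closure of {C1, C2, C5}: C1 → C6 applies, adding C6; C2, C6 → C3, C4 applies, adding C3, C4. So (C1, C2, C5)⁺ = {C1, C2, C3, C4, C5, C6}.
This closure contains every attribute of U1, so U1 ∩ U2 → U1. The join is lossless.

Yes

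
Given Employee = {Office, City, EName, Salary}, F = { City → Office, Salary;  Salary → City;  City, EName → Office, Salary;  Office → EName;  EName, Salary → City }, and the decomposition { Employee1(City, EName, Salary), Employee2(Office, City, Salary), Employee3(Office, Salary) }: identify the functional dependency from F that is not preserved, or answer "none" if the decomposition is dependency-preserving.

Check Office → EName: no single fragment contains all of {Office, EName}, and the restricted closure of {Office} across the fragments never reaches {EName}.
City → Office, Salary is preserved.
Salary → City is preserved.
City, EName → Office, Salary is preserved.
EName, Salary → City is preserved.

Office → EName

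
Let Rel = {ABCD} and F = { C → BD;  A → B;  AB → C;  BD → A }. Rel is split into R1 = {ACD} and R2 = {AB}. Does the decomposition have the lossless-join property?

Common attributes: R1 ∩ R2 = {A}.
Closure of {A}: A → B applies, adding B; AB → C applies, adding C; C → BD applies, adding D. So (A)⁺ = {ABCD}.
This closure contains every attribute of R1, so R1 ∩ R2 → R1. The join is lossless.

Yes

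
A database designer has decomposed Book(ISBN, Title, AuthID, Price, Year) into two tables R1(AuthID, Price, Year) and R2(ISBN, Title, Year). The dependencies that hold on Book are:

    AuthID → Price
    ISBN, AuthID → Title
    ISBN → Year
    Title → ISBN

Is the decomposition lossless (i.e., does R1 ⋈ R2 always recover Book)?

Common attributes: R1 ∩ R2 = {Year}.
No dependency enlarges {Year}, so (Year)⁺ = {Year}.
The closure contains neither all of R1 = {AuthID, Price, Year} nor all of R2 = {ISBN, Title, Year}, so the common attributes are not a superkey of either fragment. The join is lossy.

No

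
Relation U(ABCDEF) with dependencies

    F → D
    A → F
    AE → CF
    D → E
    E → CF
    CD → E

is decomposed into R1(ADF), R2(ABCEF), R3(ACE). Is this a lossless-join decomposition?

Chase test. Columns are ABCDEF; row i has aⱼ where attribute j ∈ Ri, else bᵢⱼ.
Initial tableau (one row per fragment):
  row 1: a1 b12 b13 a4 b15 a6
  row 2: a1 a2 a3 b24 a5 a6
  row 3: a1 b32 a3 b34 a5 b36
Rows 1 and 2 agree on F; apply F→D and equate their D entries.
Rows 1 and 3 agree on A; apply A→F and equate their F entries.
Rows 1 and 2 agree on D; apply D→E and equate their E entries.
Rows 1 and 2 agree on E; apply E→CF and equate their CF entries.
Rows 1 and 3 agree on F; apply F→D and equate their D entries.
Row 2 is now all distinguished symbols — the join is lossless.

Yes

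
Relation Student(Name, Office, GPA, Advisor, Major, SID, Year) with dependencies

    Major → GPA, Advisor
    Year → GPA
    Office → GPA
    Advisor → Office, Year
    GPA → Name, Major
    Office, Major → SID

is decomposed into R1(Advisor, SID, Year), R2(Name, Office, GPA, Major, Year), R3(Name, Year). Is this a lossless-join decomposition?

Yes

Chase test. Columns are Name, Office, GPA, Advisor, Major, SID, Year; row i has aⱼ where attribute j ∈ Ri, else bᵢⱼ.
Initial tableau (one row per fragment):
  row 1: b11 b12 b13 a4 b15 a6 a7
  row 2: a1 a2 a3 b24 a5 b26 a7
  row 3: a1 b32 b33 b34 b35 b36 a7
Rows 1 and 2 agree on Year; apply Year→GPA and equate their GPA entries.
Rows 1 and 3 agree on Year; apply Year→GPA and equate their GPA entries.
Rows 1 and 2 agree on GPA; apply GPA→Name, Major and equate their Name, Major entries.
Rows 1 and 3 agree on GPA; apply GPA→Name, Major and equate their Name, Major entries.
Rows 1 and 2 agree on Major; apply Major→GPA, Advisor and equate their GPA, Advisor entries.
Rows 1 and 3 agree on Major; apply Major→GPA, Advisor and equate their GPA, Advisor entries.
Rows 1 and 2 agree on Advisor; apply Advisor→Office, Year and equate their Office, Year entries.
Rows 1 and 3 agree on Advisor; apply Advisor→Office, Year and equate their Office, Year entries.
Rows 1 and 2 agree on Office, Major; apply Office, Major→SID and equate their SID entries.
Rows 1 and 3 agree on Office, Major; apply Office, Major→SID and equate their SID entries.
Row 1 is now all distinguished symbols — the join is lossless.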